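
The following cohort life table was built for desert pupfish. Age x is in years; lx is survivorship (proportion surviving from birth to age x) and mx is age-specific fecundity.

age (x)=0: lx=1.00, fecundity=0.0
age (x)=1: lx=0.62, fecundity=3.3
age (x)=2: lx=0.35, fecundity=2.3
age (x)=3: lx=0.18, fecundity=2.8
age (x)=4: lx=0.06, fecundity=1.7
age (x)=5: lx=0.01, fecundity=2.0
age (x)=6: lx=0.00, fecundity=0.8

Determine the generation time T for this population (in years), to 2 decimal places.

lx·mx: 0, 2.046, 0.805, 0.504, 0.102, 0.02, 0 → R0 = 3.477
x·lx·mx: 0, 2.046, 1.61, 1.512, 0.408, 0.1, 0 → Σ = 5.676
T = 5.676 / 3.477 = 1.632442… → 1.63

1.63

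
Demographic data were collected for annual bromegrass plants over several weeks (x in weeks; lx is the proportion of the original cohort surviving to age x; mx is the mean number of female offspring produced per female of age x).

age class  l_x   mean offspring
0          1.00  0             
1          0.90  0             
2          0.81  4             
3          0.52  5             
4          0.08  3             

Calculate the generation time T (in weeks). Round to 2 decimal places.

lx·mx: 0, 0, 3.24, 2.6, 0.24 → R0 = 6.08
x·lx·mx: 0, 0, 6.48, 7.8, 0.96 → Σ = 15.24
T = 15.24 / 6.08 = 2.506579… → 2.51

2.51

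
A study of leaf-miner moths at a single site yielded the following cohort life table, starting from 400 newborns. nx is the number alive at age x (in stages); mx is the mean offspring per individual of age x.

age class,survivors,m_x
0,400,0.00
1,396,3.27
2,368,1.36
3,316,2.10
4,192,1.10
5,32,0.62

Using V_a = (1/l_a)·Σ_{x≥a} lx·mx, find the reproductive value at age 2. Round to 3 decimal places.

lx = nx/n0 = nx/400: 1, 0.99, 0.92, 0.79, 0.48, 0.08
lx·mx for x ≥ 2: 1.2512, 1.659, 0.528, 0.0496 → sum = 3.4878
V_2 = 3.4878 / l_2 = 3.4878 / 0.92 = 3.791087… → 3.791

3.791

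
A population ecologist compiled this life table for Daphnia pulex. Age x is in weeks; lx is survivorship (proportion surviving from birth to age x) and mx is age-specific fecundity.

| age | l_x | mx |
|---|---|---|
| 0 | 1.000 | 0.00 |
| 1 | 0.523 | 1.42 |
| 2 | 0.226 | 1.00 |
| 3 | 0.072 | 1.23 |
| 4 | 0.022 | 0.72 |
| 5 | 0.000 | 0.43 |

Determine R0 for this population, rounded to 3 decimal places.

lx·mx by age: 0, 0.74266, 0.226, 0.08856, 0.01584, 0
R0 = Σ lx·mx = 1.07306 → 1.073

1.073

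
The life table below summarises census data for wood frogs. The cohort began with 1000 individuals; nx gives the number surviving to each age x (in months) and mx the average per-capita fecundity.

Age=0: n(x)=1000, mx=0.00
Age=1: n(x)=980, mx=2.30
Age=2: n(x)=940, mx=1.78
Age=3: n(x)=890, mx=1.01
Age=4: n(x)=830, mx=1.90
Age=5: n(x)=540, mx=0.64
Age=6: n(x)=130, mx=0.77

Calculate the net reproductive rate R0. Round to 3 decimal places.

6.849

lx = nx/n0 = nx/1000: 1, 0.98, 0.94, 0.89, 0.83, 0.54, 0.13
lx·mx by age: 0, 2.254, 1.6732, 0.8989, 1.577, 0.3456, 0.1001
R0 = Σ lx·mx = 6.8488 → 6.849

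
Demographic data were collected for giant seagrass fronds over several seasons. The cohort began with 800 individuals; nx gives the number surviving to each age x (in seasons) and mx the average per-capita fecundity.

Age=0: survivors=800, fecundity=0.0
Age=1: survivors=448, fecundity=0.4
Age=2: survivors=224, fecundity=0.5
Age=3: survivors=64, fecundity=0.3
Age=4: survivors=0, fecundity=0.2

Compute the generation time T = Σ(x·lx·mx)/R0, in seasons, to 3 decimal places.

1.485

lx = nx/n0 = nx/800: 1, 0.56, 0.28, 0.08, 0
lx·mx: 0, 0.224, 0.14, 0.024, 0 → R0 = 0.388
x·lx·mx: 0, 0.224, 0.28, 0.072, 0 → Σ = 0.576
T = 0.576 / 0.388 = 1.484536… → 1.485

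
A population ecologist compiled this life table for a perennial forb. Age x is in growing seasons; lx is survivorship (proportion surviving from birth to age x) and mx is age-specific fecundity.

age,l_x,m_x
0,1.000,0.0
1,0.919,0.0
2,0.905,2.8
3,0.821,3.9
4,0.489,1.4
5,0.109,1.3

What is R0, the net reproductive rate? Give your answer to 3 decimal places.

6.562

lx·mx by age: 0, 0, 2.534, 3.2019, 0.6846, 0.1417
R0 = Σ lx·mx = 6.5622 → 6.562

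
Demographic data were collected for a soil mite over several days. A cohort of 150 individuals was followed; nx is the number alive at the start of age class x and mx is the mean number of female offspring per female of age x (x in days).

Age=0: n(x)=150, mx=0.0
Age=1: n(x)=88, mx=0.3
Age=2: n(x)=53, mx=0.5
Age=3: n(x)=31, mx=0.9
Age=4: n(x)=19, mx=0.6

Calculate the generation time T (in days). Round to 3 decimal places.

lx = nx/n0 = nx/150: 1, 0.58667…, 0.35333…, 0.20667…, 0.12667…
lx·mx: 0, 0.176…, 0.176667…, 0.186…, 0.076… → R0 = 0.614667…
x·lx·mx: 0, 0.176…, 0.353333…, 0.558…, 0.304… → Σ = 1.391333…
T = 1.391333… / 0.614667… = 2.263557… → 2.264

2.264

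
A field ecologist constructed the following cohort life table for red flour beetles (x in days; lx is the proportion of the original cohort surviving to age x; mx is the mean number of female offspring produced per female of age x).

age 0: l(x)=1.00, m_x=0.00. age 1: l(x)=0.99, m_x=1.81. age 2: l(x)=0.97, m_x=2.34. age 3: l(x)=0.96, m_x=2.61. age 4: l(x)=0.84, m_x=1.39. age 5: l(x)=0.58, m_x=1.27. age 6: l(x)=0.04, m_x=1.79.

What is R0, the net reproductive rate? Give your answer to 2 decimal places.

lx·mx by age: 0, 1.7919, 2.2698, 2.5056, 1.1676, 0.7366, 0.0716
R0 = Σ lx·mx = 8.5431 → 8.54

8.54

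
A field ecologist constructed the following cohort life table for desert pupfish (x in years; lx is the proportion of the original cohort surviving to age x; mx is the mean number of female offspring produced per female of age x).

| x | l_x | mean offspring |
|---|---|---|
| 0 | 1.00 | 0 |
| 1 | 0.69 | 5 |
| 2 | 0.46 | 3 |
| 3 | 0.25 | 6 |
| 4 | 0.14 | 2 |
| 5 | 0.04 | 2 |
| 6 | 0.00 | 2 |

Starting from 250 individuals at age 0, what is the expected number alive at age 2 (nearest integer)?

Expected survivors = N0 · l_2 = 250 × 0.46 = 115 → 115

115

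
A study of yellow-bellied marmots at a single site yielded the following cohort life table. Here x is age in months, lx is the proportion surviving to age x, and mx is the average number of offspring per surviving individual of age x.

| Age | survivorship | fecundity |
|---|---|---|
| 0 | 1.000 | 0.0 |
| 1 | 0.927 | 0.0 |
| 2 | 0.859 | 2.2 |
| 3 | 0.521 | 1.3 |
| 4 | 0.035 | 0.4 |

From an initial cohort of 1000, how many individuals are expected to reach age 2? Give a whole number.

859

Expected survivors = N0 · l_2 = 1000 × 0.859 = 859 → 859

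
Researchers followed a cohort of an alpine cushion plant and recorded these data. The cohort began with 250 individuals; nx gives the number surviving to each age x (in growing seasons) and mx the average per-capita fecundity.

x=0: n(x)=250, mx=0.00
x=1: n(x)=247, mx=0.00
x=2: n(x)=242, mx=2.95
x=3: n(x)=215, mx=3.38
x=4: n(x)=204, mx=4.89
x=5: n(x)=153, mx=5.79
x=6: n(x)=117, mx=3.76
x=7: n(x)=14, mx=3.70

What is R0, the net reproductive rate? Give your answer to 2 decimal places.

lx = nx/n0 = nx/250: 1, 0.988, 0.968, 0.86, 0.816, 0.612, 0.468, 0.056
lx·mx by age: 0, 0, 2.8556, 2.9068, 3.99024, 3.54348, 1.75968, 0.2072
R0 = Σ lx·mx = 15.263 → 15.26

15.26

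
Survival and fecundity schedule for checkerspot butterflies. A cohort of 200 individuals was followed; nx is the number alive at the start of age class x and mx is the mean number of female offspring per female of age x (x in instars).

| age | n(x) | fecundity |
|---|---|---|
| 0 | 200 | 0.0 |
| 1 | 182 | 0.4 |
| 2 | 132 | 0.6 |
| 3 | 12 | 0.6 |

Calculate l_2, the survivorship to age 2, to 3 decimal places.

0.660

l_2 = n_2/n_0 = 132/200 = 0.66 → 0.660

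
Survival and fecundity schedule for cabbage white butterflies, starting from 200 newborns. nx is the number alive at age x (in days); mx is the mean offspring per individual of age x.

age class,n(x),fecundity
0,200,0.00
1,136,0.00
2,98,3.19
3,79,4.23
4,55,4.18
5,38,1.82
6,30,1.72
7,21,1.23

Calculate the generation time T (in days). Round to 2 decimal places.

3.31

lx = nx/n0 = nx/200: 1, 0.68, 0.49, 0.395, 0.275, 0.19, 0.15, 0.105
lx·mx: 0, 0, 1.5631, 1.67085, 1.1495, 0.3458, 0.258, 0.12915 → R0 = 5.1164
x·lx·mx: 0, 0, 3.1262, 5.01255, 4.598, 1.729, 1.548, 0.90405 → Σ = 16.9178
T = 16.9178 / 5.1164 = 3.306583… → 3.31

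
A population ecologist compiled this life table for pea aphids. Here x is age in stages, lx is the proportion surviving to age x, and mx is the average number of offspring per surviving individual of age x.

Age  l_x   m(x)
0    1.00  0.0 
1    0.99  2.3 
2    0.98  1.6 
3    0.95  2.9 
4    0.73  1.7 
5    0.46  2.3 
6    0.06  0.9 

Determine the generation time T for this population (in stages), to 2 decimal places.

lx·mx: 0, 2.277, 1.568, 2.755, 1.241, 1.058, 0.054 → R0 = 8.953
x·lx·mx: 0, 2.277, 3.136, 8.265, 4.964, 5.29, 0.324 → Σ = 24.256
T = 24.256 / 8.953 = 2.709259… → 2.71

2.71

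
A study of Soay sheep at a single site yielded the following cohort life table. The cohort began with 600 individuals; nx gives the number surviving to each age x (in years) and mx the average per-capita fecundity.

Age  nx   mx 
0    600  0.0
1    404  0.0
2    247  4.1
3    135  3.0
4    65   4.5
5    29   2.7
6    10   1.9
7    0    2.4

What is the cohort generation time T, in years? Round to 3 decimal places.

2.720

lx = nx/n0 = nx/600: 1, 0.67333…, 0.41167…, 0.225, 0.10833…, 0.04833…, 0.01667…, 0
lx·mx: 0, 0, 1.687833…, 0.675, 0.4875…, 0.1305…, 0.031667…, 0 → R0 = 3.0125…
x·lx·mx: 0, 0, 3.375667…, 2.025, 1.95…, 0.6525…, 0.19…, 0 → Σ = 8.193167…
T = 8.193167… / 3.0125… = 2.719723… → 2.720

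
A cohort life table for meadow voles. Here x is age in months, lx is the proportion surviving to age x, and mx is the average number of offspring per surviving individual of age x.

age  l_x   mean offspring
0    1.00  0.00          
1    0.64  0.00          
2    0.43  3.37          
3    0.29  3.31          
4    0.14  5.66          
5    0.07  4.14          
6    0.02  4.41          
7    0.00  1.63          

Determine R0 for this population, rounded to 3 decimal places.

lx·mx by age: 0, 0, 1.4491, 0.9599, 0.7924, 0.2898, 0.0882, 0
R0 = Σ lx·mx = 3.5794 → 3.579

3.579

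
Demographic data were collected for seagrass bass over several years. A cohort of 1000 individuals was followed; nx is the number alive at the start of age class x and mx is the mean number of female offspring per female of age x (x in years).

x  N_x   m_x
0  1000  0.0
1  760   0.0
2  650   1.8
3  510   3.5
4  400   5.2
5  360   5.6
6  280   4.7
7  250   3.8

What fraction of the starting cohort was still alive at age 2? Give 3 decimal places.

0.650

l_2 = n_2/n_0 = 650/1000 = 0.65 → 0.650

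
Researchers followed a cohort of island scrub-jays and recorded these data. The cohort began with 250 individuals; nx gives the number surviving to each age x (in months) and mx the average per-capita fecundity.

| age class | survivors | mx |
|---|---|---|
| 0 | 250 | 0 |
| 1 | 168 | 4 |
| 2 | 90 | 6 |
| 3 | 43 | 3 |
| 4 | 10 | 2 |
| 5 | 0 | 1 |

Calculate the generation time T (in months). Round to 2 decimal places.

1.63

lx = nx/n0 = nx/250: 1, 0.672, 0.36, 0.172, 0.04, 0
lx·mx: 0, 2.688, 2.16, 0.516, 0.08, 0 → R0 = 5.444
x·lx·mx: 0, 2.688, 4.32, 1.548, 0.32, 0 → Σ = 8.876
T = 8.876 / 5.444 = 1.630419… → 1.63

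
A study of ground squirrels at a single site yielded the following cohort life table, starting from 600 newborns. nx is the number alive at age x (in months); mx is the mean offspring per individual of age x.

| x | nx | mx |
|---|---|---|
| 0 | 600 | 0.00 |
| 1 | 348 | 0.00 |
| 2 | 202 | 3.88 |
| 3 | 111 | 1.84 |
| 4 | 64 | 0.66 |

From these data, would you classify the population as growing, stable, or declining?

growing

lx = nx/n0 = nx/600: 1, 0.58, 0.33667…, 0.185, 0.10667…
R0 = Σ lx·mx = 0 + 0 + 1.306267… + 0.3404 + 0.0704… = 1.717067…
R0 > 1, so the population is growing.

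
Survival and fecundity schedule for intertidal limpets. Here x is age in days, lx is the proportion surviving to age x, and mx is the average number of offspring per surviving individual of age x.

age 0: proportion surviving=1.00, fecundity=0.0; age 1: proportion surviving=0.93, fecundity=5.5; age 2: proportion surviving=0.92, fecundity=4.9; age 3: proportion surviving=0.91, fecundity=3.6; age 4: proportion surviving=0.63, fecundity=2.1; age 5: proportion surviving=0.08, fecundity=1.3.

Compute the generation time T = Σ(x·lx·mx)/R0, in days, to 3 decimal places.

2.078

lx·mx: 0, 5.115, 4.508, 3.276, 1.323, 0.104 → R0 = 14.326
x·lx·mx: 0, 5.115, 9.016, 9.828, 5.292, 0.52 → Σ = 29.771
T = 29.771 / 14.326 = 2.07811… → 2.078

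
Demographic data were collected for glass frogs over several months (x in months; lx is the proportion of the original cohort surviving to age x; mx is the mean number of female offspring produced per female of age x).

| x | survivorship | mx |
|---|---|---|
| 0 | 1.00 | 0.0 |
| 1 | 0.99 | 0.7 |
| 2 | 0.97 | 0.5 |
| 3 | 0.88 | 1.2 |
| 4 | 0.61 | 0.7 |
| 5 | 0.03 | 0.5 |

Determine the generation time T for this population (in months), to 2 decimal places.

2.47

lx·mx: 0, 0.693, 0.485, 1.056, 0.427, 0.015 → R0 = 2.676
x·lx·mx: 0, 0.693, 0.97, 3.168, 1.708, 0.075 → Σ = 6.614
T = 6.614 / 2.676 = 2.471599… → 2.47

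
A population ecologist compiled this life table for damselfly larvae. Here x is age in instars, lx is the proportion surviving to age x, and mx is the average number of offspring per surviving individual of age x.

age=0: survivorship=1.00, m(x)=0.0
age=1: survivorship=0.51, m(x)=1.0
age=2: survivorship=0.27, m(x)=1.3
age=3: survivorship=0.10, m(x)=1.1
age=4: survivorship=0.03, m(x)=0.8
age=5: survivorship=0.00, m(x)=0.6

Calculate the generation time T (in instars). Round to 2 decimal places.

lx·mx: 0, 0.51, 0.351, 0.11, 0.024, 0 → R0 = 0.995
x·lx·mx: 0, 0.51, 0.702, 0.33, 0.096, 0 → Σ = 1.638
T = 1.638 / 0.995 = 1.646231… → 1.65

1.65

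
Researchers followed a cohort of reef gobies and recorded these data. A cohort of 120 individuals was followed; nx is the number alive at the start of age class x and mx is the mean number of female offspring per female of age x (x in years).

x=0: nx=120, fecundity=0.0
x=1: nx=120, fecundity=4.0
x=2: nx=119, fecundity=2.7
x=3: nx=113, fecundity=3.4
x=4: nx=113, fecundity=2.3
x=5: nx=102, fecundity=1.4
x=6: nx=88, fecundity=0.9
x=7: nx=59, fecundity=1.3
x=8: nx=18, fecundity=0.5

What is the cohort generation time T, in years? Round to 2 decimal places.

2.92

lx = nx/n0 = nx/120: 1, 1, 0.99167…, 0.94167…, 0.94167…, 0.85, 0.73333…, 0.49167…, 0.15
lx·mx: 0, 4, 2.6775…, 3.201667…, 2.165833…, 1.19, 0.66…, 0.639167…, 0.075 → R0 = 14.609167…
x·lx·mx: 0, 4, 5.355…, 9.605…, 8.663333…, 5.95, 3.96…, 4.474167…, 0.6 → Σ = 42.6075…
T = 42.6075… / 14.609167… = 2.916491… → 2.92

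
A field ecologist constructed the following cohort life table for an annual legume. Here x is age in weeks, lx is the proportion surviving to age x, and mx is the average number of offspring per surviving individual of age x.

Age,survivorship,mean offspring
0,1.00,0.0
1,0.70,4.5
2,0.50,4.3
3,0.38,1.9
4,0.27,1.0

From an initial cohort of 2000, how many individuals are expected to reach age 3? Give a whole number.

760

Expected survivors = N0 · l_3 = 2000 × 0.38 = 760 → 760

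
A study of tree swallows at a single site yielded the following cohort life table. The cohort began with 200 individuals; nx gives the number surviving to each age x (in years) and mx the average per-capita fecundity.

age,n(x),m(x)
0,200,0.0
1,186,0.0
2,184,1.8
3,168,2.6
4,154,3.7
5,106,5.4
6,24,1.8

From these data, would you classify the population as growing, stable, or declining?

lx = nx/n0 = nx/200: 1, 0.93, 0.92, 0.84, 0.77, 0.53, 0.12
R0 = Σ lx·mx = 0 + 0 + 1.656 + 2.184 + 2.849 + 2.862 + 0.216 = 9.767
R0 > 1, so the population is growing.

growing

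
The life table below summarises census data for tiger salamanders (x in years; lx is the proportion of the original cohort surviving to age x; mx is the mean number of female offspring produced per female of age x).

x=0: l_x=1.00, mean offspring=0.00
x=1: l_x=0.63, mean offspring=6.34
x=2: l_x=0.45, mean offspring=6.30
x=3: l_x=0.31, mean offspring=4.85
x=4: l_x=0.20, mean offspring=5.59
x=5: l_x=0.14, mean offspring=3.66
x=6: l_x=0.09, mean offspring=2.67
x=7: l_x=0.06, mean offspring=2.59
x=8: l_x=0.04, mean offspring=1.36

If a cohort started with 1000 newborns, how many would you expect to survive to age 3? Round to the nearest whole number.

Expected survivors = N0 · l_3 = 1000 × 0.31 = 310 → 310

310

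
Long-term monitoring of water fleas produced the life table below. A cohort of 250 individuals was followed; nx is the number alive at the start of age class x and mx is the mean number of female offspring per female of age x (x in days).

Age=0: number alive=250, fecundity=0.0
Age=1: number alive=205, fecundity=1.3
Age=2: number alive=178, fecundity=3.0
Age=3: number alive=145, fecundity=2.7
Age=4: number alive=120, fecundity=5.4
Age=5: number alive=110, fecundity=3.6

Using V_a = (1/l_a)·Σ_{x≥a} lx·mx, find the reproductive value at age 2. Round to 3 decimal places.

11.065

lx = nx/n0 = nx/250: 1, 0.82, 0.712, 0.58, 0.48, 0.44
lx·mx for x ≥ 2: 2.136, 1.566, 2.592, 1.584 → sum = 7.878
V_2 = 7.878 / l_2 = 7.878 / 0.712 = 11.064607… → 11.065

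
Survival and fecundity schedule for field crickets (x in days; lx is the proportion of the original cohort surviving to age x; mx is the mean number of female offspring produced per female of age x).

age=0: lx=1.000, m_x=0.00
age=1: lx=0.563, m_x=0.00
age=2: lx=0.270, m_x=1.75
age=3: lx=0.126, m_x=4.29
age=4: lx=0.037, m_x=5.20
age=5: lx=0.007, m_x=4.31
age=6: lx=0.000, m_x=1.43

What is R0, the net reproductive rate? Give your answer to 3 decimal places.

lx·mx by age: 0, 0, 0.4725, 0.54054, 0.1924, 0.03017, 0
R0 = Σ lx·mx = 1.23561 → 1.236

1.236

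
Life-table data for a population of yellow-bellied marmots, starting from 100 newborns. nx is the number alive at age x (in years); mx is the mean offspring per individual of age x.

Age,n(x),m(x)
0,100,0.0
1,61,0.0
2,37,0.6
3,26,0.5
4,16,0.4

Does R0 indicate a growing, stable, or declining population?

declining

lx = nx/n0 = nx/100: 1, 0.61, 0.37, 0.26, 0.16
R0 = Σ lx·mx = 0 + 0 + 0.222 + 0.13 + 0.064 = 0.416
R0 < 1, so the population is declining.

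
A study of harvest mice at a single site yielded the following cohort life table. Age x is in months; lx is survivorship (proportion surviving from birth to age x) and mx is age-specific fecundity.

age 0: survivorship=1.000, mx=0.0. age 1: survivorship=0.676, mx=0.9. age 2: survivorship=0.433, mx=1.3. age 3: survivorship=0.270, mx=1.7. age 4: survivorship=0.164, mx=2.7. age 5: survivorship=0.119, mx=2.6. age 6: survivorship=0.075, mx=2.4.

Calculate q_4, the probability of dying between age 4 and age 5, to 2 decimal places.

q_4 = (l_4 − l_5) / l_4 = (0.164 − 0.119) / 0.164
     = 0.045 / 0.164 = 0.27439… → 0.27

0.27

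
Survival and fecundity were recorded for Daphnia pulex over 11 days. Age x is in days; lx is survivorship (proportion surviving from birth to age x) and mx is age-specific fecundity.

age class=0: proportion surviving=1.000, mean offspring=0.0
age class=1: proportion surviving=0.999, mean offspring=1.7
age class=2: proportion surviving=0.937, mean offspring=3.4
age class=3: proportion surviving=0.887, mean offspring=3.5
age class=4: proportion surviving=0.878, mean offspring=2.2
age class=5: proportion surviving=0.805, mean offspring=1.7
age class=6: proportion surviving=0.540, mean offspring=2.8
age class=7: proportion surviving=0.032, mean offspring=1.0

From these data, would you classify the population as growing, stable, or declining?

growing

R0 = Σ lx·mx = 0 + 1.6983 + 3.1858 + 3.1045 + 1.9316 + 1.3685 + 1.512 + 0.032 = 12.8327
R0 > 1, so the population is growing.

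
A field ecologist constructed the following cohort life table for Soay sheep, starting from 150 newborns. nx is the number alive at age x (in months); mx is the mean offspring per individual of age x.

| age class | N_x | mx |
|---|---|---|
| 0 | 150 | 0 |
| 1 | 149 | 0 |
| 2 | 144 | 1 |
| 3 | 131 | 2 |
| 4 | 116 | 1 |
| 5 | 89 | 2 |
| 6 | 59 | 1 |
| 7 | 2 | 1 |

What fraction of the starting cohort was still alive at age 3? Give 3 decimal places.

l_3 = n_3/n_0 = 131/150 = 0.873333… → 0.873

0.873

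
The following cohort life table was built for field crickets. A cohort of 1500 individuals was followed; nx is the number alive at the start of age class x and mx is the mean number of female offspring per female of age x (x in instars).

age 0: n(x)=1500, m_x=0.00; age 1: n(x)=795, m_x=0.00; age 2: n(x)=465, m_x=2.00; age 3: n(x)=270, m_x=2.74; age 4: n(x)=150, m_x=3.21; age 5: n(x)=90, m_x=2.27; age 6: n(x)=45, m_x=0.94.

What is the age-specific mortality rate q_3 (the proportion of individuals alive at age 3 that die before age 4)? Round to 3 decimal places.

0.444

lx = nx/n0 = nx/1500: 1, 0.53, 0.31, 0.18, 0.1, 0.06, 0.03
q_3 = (l_3 − l_4) / l_3 = (0.18 − 0.1) / 0.18
     = 0.08 / 0.18 = 0.444444… → 0.444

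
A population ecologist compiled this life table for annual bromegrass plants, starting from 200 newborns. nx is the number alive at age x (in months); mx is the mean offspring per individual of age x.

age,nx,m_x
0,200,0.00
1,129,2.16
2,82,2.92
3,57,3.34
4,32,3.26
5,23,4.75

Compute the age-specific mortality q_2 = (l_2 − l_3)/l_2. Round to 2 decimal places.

0.30

lx = nx/n0 = nx/200: 1, 0.645, 0.41, 0.285, 0.16, 0.115
q_2 = (l_2 − l_3) / l_2 = (0.41 − 0.285) / 0.41
     = 0.125 / 0.41 = 0.304878… → 0.30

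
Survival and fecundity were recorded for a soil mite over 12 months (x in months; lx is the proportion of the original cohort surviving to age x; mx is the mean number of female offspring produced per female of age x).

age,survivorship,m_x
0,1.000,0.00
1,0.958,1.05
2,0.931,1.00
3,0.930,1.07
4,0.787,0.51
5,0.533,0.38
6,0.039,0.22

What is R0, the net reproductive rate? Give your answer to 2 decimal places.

3.54

lx·mx by age: 0, 1.0059, 0.931, 0.9951, 0.40137, 0.20254, 0.00858
R0 = Σ lx·mx = 3.54449 → 3.54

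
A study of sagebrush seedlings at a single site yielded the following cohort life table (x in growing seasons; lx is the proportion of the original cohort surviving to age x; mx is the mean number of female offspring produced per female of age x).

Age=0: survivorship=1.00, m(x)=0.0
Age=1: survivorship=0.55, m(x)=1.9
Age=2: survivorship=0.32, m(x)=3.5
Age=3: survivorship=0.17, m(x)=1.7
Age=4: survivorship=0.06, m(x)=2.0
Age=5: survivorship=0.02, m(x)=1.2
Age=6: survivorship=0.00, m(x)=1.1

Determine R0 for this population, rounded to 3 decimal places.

lx·mx by age: 0, 1.045, 1.12, 0.289, 0.12, 0.024, 0
R0 = Σ lx·mx = 2.598 → 2.598

2.598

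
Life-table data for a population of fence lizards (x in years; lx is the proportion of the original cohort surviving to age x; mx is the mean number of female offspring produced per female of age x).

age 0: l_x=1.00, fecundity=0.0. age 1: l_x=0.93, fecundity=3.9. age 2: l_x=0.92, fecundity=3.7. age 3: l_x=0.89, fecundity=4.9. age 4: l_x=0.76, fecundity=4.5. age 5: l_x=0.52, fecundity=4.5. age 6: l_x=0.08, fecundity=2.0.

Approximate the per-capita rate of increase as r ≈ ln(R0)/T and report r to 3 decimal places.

0.990

R0 = Σ lx·mx = 0 + 3.627 + 3.404 + 4.361 + 3.42 + 2.34 + 0.16 = 17.312
Σ x·lx·mx = 49.858; T = 49.858/17.312 = 2.87997…
r ≈ ln(R0)/T = ln(17.312)/2.87997… = 0.99008… → 0.990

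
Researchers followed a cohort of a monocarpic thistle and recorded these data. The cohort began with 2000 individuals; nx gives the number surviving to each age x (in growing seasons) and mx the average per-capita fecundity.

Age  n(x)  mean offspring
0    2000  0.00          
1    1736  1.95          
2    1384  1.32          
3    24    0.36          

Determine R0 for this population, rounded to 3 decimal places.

lx = nx/n0 = nx/2000: 1, 0.868, 0.692, 0.012
lx·mx by age: 0, 1.6926, 0.91344, 0.00432
R0 = Σ lx·mx = 2.61036 → 2.610

2.610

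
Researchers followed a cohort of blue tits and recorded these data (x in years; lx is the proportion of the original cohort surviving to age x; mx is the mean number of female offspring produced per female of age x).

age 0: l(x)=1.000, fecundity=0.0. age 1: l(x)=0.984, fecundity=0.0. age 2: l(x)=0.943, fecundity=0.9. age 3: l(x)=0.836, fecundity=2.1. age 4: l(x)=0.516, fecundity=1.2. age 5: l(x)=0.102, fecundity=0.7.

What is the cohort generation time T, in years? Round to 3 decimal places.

lx·mx: 0, 0, 0.8487, 1.7556, 0.6192, 0.0714 → R0 = 3.2949
x·lx·mx: 0, 0, 1.6974, 5.2668, 2.4768, 0.357 → Σ = 9.798
T = 9.798 / 3.2949 = 2.973687… → 2.974

2.974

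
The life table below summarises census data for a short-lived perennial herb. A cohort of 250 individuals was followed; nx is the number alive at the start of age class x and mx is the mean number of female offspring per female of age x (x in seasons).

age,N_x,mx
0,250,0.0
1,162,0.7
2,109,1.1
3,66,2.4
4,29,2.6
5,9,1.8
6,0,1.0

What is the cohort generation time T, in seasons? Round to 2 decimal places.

lx = nx/n0 = nx/250: 1, 0.648, 0.436, 0.264, 0.116, 0.036, 0
lx·mx: 0, 0.4536, 0.4796, 0.6336, 0.3016, 0.0648, 0 → R0 = 1.9332
x·lx·mx: 0, 0.4536, 0.9592, 1.9008, 1.2064, 0.324, 0 → Σ = 4.844
T = 4.844 / 1.9332 = 2.50569… → 2.51

2.51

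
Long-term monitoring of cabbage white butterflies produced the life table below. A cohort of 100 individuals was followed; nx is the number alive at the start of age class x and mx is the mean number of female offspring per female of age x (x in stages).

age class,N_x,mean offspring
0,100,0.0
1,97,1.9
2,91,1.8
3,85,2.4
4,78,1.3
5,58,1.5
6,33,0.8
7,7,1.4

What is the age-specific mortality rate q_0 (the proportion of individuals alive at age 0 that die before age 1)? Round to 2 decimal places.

0.03

lx = nx/n0 = nx/100: 1, 0.97, 0.91, 0.85, 0.78, 0.58, 0.33, 0.07
q_0 = (l_0 − l_1) / l_0 = (1 − 0.97) / 1
     = 0.03 / 1 = 0.03 → 0.03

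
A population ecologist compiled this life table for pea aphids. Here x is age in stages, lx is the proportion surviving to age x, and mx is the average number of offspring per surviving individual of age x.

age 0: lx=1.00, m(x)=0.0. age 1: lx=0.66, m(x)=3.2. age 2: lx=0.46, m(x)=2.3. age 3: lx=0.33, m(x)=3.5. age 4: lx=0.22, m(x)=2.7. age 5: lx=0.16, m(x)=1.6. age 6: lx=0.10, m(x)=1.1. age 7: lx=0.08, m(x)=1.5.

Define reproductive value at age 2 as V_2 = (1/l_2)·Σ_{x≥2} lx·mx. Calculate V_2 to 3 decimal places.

lx·mx for x ≥ 2: 1.058, 1.155, 0.594, 0.256, 0.11, 0.12 → sum = 3.293
V_2 = 3.293 / l_2 = 3.293 / 0.46 = 7.158696… → 7.159

7.159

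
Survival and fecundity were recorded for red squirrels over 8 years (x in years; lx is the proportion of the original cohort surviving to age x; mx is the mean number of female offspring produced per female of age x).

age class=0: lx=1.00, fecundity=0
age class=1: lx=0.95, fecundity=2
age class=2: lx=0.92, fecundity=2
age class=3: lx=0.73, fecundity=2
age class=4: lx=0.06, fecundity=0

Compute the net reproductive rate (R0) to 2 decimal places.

lx·mx by age: 0, 1.9, 1.84, 1.46, 0
R0 = Σ lx·mx = 5.2 → 5.20

5.20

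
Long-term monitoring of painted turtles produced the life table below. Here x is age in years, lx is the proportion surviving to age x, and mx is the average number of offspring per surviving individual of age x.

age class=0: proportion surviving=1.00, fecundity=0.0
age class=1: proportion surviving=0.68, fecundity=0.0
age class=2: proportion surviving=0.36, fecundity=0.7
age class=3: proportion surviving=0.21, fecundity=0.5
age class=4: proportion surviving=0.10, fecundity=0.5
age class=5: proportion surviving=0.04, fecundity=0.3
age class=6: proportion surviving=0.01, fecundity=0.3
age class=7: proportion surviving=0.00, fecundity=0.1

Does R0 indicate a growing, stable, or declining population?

declining

R0 = Σ lx·mx = 0 + 0 + 0.252 + 0.105 + 0.05 + 0.012 + 0.003 + 0 = 0.422
R0 < 1, so the population is declining.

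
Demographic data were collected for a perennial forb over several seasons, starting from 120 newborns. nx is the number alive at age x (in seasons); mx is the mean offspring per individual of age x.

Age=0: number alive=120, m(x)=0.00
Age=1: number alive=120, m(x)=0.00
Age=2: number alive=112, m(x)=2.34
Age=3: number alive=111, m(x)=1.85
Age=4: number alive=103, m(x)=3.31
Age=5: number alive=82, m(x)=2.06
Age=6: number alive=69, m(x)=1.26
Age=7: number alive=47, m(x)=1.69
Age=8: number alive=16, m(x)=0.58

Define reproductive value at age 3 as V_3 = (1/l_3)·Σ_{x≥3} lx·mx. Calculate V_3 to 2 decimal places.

lx = nx/n0 = nx/120: 1, 1, 0.93333…, 0.925, 0.85833…, 0.68333…, 0.575, 0.39167…, 0.13333…
lx·mx for x ≥ 3: 1.71125, 2.841083…, 1.407667…, 0.7245, 0.661917…, 0.077333… → sum = 7.42375…
V_3 = 7.42375… / l_3 = 7.42375… / 0.925 = 8.025676… → 8.03

8.03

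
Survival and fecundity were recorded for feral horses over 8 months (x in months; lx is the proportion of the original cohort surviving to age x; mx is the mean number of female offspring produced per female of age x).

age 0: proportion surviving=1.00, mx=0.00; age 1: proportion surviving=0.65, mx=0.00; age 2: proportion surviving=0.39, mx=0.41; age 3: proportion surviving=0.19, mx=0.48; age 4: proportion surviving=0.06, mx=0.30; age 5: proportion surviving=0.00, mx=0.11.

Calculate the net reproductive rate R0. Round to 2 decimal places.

0.27

lx·mx by age: 0, 0, 0.1599, 0.0912, 0.018, 0
R0 = Σ lx·mx = 0.2691 → 0.27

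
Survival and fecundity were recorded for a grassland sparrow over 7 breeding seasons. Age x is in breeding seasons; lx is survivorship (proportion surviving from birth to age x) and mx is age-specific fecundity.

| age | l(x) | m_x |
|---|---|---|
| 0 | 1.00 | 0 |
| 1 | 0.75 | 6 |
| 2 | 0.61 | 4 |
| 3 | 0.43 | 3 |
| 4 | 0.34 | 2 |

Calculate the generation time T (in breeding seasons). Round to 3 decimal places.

lx·mx: 0, 4.5, 2.44, 1.29, 0.68 → R0 = 8.91
x·lx·mx: 0, 4.5, 4.88, 3.87, 2.72 → Σ = 15.97
T = 15.97 / 8.91 = 1.792368… → 1.792

1.792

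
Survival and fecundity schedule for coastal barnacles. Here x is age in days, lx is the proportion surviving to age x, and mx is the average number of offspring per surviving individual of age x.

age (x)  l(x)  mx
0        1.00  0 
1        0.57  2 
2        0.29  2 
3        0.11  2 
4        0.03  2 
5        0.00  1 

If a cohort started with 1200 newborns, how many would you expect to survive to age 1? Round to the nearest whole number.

Expected survivors = N0 · l_1 = 1200 × 0.57 = 684 → 684

684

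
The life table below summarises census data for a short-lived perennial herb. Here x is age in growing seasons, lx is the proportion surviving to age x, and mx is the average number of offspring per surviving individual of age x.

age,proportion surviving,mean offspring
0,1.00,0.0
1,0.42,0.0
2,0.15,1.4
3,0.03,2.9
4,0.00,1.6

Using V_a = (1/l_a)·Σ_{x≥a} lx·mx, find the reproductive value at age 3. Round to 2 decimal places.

lx·mx for x ≥ 3: 0.087, 0 → sum = 0.087
V_3 = 0.087 / l_3 = 0.087 / 0.03 = 2.9 → 2.90

2.90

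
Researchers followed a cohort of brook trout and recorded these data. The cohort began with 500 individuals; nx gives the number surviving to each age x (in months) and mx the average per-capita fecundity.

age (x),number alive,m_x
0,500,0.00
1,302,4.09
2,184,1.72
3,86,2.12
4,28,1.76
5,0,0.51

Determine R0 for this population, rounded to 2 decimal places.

3.57

lx = nx/n0 = nx/500: 1, 0.604, 0.368, 0.172, 0.056, 0
lx·mx by age: 0, 2.47036, 0.63296, 0.36464, 0.09856, 0
R0 = Σ lx·mx = 3.56652 → 3.57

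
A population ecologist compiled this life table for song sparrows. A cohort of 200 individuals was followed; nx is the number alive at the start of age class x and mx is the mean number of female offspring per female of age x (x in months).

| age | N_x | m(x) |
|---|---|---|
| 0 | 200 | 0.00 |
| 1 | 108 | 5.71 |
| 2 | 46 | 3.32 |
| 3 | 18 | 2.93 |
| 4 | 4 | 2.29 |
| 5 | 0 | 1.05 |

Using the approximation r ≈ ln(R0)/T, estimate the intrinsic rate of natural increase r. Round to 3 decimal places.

lx = nx/n0 = nx/200: 1, 0.54, 0.23, 0.09, 0.02, 0
R0 = Σ lx·mx = 0 + 3.0834 + 0.7636 + 0.2637 + 0.0458 + 0 = 4.1565
Σ x·lx·mx = 5.5849; T = 5.5849/4.1565 = 1.34365…
r ≈ ln(R0)/T = ln(4.1565)/1.34365… = 1.0603… → 1.060

1.060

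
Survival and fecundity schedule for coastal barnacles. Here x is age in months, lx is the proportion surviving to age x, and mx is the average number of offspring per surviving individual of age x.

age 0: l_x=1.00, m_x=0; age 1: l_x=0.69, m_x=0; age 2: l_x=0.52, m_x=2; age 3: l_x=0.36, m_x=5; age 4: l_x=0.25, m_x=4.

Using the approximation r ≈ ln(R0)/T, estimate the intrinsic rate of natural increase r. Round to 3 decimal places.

R0 = Σ lx·mx = 0 + 0 + 1.04 + 1.8 + 1 = 3.84
Σ x·lx·mx = 11.48; T = 11.48/3.84 = 2.98958…
r ≈ ln(R0)/T = ln(3.84)/2.98958… = 0.45005… → 0.450

0.450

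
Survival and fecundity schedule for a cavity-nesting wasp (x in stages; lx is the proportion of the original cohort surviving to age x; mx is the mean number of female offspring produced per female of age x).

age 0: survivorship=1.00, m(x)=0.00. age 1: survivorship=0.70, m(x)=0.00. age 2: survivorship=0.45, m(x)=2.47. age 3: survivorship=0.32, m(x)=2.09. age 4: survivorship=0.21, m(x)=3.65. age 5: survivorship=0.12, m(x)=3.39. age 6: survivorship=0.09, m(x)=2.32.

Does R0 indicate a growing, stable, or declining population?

R0 = Σ lx·mx = 0 + 0 + 1.1115 + 0.6688 + 0.7665 + 0.4068 + 0.2088 = 3.1624
R0 > 1, so the population is growing.

growing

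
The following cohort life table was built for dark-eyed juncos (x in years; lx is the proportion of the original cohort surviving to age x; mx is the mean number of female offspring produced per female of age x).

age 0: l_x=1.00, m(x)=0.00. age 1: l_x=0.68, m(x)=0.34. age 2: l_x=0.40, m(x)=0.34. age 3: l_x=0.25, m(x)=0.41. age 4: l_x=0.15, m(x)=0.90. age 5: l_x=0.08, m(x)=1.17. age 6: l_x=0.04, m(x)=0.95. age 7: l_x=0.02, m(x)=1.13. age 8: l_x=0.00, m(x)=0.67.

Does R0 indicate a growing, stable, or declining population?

declining

R0 = Σ lx·mx = 0 + 0.2312 + 0.136 + 0.1025 + 0.135 + 0.0936 + 0.038 + 0.0226 + 0 = 0.7589
R0 < 1, so the population is declining.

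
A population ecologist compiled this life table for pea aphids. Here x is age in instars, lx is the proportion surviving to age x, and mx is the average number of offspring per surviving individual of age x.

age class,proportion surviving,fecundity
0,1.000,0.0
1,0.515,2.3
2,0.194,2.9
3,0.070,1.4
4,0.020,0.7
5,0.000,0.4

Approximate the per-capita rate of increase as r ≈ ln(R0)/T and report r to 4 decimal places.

0.4334

R0 = Σ lx·mx = 0 + 1.1845 + 0.5626 + 0.098 + 0.014 + 0 = 1.8591
Σ x·lx·mx = 2.6597; T = 2.6597/1.8591 = 1.43064…
r ≈ ln(R0)/T = ln(1.8591)/1.43064… = 0.433438… → 0.4334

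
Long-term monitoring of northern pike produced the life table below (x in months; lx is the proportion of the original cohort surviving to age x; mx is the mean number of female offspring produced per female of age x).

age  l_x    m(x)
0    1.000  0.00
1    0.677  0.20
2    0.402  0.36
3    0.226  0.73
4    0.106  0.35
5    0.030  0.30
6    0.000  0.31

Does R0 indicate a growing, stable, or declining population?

R0 = Σ lx·mx = 0 + 0.1354 + 0.14472 + 0.16498 + 0.0371 + 0.009 + 0 = 0.4912
R0 < 1, so the population is declining.

declining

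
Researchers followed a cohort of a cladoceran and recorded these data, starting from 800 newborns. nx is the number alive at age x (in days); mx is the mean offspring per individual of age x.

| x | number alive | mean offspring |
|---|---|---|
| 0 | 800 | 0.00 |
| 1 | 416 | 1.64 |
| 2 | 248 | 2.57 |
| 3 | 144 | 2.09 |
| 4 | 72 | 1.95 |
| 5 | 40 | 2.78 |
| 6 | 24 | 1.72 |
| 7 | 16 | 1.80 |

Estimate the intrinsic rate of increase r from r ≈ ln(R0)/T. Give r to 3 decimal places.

0.389

lx = nx/n0 = nx/800: 1, 0.52, 0.31, 0.18, 0.09, 0.05, 0.03, 0.02
R0 = Σ lx·mx = 0 + 0.8528 + 0.7967 + 0.3762 + 0.1755 + 0.139 + 0.0516 + 0.036 = 2.4278
Σ x·lx·mx = 5.5334; T = 5.5334/2.4278 = 2.27918…
r ≈ ln(R0)/T = ln(2.4278)/2.27918… = 0.38917… → 0.389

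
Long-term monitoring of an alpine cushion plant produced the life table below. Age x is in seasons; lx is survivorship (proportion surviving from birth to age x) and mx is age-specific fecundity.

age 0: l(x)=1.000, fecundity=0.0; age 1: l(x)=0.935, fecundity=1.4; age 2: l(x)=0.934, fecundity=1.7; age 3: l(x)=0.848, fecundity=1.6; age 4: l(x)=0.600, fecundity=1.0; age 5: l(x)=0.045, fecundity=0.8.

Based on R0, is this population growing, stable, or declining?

R0 = Σ lx·mx = 0 + 1.309 + 1.5878 + 1.3568 + 0.6 + 0.036 = 4.8896
R0 > 1, so the population is growing.

growing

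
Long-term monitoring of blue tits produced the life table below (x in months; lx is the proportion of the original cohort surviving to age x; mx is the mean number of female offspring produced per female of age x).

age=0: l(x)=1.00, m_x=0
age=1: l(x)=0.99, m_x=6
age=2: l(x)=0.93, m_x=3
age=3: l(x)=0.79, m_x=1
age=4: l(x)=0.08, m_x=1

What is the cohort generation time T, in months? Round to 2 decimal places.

1.48

lx·mx: 0, 5.94, 2.79, 0.79, 0.08 → R0 = 9.6
x·lx·mx: 0, 5.94, 5.58, 2.37, 0.32 → Σ = 14.21
T = 14.21 / 9.6 = 1.480208… → 1.48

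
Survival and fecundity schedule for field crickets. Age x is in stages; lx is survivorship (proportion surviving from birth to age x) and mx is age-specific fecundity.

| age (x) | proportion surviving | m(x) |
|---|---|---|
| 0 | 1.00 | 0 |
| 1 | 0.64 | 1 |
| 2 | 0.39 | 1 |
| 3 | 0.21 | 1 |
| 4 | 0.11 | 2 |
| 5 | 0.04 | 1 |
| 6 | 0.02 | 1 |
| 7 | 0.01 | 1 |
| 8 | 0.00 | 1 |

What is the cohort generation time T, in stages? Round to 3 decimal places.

2.170

lx·mx: 0, 0.64, 0.39, 0.21, 0.22, 0.04, 0.02, 0.01, 0 → R0 = 1.53
x·lx·mx: 0, 0.64, 0.78, 0.63, 0.88, 0.2, 0.12, 0.07, 0 → Σ = 3.32
T = 3.32 / 1.53 = 2.169935… → 2.170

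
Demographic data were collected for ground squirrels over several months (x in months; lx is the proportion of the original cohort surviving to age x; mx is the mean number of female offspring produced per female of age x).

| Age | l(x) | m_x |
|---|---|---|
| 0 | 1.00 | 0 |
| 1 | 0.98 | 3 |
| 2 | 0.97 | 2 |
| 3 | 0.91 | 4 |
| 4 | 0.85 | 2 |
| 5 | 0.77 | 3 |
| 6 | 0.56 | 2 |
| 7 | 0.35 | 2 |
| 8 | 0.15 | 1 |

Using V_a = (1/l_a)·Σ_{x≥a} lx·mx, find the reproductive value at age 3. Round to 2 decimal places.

lx·mx for x ≥ 3: 3.64, 1.7, 2.31, 1.12, 0.7, 0.15 → sum = 9.62
V_3 = 9.62 / l_3 = 9.62 / 0.91 = 10.571429… → 10.57

10.57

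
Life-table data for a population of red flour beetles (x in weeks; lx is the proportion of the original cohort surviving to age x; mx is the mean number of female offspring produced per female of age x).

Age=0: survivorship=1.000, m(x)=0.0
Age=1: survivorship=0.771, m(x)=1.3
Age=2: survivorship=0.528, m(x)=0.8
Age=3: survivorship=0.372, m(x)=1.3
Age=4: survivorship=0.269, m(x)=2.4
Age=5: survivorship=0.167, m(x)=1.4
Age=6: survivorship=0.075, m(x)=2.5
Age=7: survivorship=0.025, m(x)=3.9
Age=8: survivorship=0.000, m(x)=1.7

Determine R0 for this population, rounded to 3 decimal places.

lx·mx by age: 0, 1.0023, 0.4224, 0.4836, 0.6456, 0.2338, 0.1875, 0.0975, 0
R0 = Σ lx·mx = 3.0727 → 3.073

3.073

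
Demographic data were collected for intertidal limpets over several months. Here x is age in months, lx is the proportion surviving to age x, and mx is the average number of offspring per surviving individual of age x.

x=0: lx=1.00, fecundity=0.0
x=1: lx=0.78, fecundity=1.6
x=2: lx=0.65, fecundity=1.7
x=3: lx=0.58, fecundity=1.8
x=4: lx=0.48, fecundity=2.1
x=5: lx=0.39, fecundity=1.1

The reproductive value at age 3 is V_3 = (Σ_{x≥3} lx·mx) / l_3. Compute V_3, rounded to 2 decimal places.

lx·mx for x ≥ 3: 1.044, 1.008, 0.429 → sum = 2.481
V_3 = 2.481 / l_3 = 2.481 / 0.58 = 4.277586… → 4.28

4.28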